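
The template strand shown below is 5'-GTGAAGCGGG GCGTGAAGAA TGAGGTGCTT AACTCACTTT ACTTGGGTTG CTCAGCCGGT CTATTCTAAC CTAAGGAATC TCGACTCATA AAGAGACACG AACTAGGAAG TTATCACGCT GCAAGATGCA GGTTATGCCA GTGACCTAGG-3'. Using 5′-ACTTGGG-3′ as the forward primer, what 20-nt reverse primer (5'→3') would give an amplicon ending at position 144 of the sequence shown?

5'-TCACTGGCATAACCTGCATC-3'

The forward primer binds at positions 41–47; the product's 3' end on the top strand is position 144.
The reverse primer anneals to the top strand over positions 125–144, i.e. to GATGCAGGTTATGCCAGTGA.
Its sequence written 5'→3' is the reverse complement: TCACTGGCATAACCTGCATC.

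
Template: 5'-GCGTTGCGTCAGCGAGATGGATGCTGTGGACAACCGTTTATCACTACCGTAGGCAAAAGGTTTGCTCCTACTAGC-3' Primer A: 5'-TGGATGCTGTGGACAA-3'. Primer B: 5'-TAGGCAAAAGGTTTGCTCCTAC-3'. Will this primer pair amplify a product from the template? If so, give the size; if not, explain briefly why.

Primer A (TGGATGCTGTGGACAA) matches the top strand at positions 18–33 (3' end points downstream).
Primer B (TAGGCAAAAGGTTTGCTCCTAC) also matches the top strand directly, at positions 50–71 — its reverse complement GTAGGAGCAAACCTTTTGCCTA is not present.
Both primers anneal to the bottom strand with 3' ends pointing the same way, so neither can prime synthesis back toward the other.

No product — both primers anneal to the same strand and extend in the same direction.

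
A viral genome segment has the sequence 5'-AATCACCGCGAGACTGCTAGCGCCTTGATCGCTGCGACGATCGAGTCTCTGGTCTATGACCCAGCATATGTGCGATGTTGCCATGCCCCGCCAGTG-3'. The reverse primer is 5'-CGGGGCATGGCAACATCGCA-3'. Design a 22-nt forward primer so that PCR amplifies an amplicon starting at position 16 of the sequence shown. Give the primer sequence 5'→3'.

5'-GCTAGCGCCTTGATCGCTGCGA-3'

The reverse primer's reverse complement TGCGATGTTGCCATGCCCCG matches the template at positions 71–90; the product starts at position 16.
The forward primer is identical to the top strand over positions 16–37: GCTAGCGCCTTGATCGCTGCGA.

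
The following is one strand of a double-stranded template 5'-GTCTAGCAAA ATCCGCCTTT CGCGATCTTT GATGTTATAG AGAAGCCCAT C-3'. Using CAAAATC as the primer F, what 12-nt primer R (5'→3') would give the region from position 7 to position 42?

The product's 3' end on the top strand is position 42.
The reverse primer anneals to the top strand over positions 31–42, i.e. to GATGTTATAGAG.
Its sequence written 5'→3' is the reverse complement: CTCTATAACATC.

5'-CTCTATAACATC-3'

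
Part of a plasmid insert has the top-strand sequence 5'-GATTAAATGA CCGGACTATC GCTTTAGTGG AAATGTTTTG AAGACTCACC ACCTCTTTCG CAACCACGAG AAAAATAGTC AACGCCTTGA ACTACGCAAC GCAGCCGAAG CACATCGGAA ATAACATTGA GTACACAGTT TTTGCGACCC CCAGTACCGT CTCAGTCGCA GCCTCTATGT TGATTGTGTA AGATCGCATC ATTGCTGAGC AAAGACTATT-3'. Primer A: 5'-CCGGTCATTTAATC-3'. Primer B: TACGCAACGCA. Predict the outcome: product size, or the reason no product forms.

Primer A (CCGGTCATTTAATC) has reverse complement GATTAAATGACCGG, which matches the top strand at positions 1–14; primer A anneals to the top strand there with its 3' end pointing upstream toward position 1.
Primer B (TACGCAACGCA) matches the top strand directly at positions 93–103; it anneals to the bottom strand with its 3' end pointing downstream toward position 103.
The 3' ends diverge (primer A extends toward position 1, primer B toward position 220), so the primers never converge on a shared product.

No product — the primers' 3' ends point away from each other.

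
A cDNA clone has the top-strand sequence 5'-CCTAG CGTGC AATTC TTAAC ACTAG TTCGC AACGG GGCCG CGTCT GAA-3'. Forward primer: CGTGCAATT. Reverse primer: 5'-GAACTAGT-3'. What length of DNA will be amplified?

23 bp

The forward primer matches the template at positions 6–14.
The reverse primer's reverse complement is ACTAGTTC, which matches the template at positions 21–28.
Amplicon spans positions 6–28: 23 bp.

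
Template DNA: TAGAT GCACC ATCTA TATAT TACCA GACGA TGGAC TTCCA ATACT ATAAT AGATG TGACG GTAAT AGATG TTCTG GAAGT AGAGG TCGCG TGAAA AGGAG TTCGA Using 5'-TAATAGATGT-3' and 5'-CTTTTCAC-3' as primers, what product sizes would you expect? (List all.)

51 bp, 36 bp

The forward primer TAATAGATGT matches the top strand at positions 47–56, 62–71.
The reverse primer's reverse complement is GTGAAAAG, matching at positions 90–97.
Each forward site pairs with the reverse site to give a product ending at position 97: sizes 51, 36 bp.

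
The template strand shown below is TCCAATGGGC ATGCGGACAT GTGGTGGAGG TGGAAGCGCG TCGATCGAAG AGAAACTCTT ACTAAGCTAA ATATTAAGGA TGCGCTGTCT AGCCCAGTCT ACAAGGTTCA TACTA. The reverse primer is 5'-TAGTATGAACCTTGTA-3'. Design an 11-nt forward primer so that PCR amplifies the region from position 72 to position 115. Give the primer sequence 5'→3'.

The reverse primer's reverse complement TACAAGGTTCATACTA matches the template at positions 100–115; the product starts at position 72.
The forward primer is identical to the top strand over positions 72–82: TATTAAGGATG.

5'-TATTAAGGATG-3'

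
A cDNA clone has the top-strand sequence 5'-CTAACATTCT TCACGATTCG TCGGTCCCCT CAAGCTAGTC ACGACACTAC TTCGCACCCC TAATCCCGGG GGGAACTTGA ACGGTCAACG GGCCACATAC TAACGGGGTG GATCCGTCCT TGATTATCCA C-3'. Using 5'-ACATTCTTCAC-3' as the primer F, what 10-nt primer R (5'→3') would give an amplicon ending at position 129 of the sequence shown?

5'-GGATAATCAA-3'

The forward primer binds at positions 4–14; the product's 3' end on the top strand is position 129.
The reverse primer anneals to the top strand over positions 120–129, i.e. to TTGATTATCC.
Its sequence written 5'→3' is the reverse complement: GGATAATCAA.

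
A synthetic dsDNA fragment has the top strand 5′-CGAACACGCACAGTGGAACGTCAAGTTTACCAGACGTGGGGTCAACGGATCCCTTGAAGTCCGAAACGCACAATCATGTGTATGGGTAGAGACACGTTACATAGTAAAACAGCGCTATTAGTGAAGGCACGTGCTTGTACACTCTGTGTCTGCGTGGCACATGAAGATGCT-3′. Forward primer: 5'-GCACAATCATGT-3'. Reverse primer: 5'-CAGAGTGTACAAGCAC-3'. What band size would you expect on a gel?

The forward primer matches the template at positions 68–79.
Reverse complement of the reverse primer: GTGCTTGTACACTCTG. This occurs on the top strand at positions 131–146.
Amplicon spans positions 68–146: 79 bp.

79 bp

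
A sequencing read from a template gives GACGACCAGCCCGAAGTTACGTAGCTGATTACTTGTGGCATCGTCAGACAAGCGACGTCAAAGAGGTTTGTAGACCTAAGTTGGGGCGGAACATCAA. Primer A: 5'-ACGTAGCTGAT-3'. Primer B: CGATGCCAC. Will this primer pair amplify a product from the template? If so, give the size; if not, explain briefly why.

Yes — a 25 bp product.

Primer A (ACGTAGCTGAT) matches the top strand at positions 19–29; it acts as a forward primer.
Primer B's reverse complement is GTGGCATCG, matching the top strand at positions 35–43; it acts as a reverse primer.
The 3' ends face each other across positions 19–43, giving a 25 bp product.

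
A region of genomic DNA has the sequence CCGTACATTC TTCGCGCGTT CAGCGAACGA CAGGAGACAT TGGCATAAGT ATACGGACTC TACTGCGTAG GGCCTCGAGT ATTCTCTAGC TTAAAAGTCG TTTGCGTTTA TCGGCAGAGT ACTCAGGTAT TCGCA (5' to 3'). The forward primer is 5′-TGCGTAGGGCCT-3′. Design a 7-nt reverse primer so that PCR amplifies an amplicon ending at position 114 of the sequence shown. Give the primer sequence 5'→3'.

The forward primer binds at positions 64–75; the product's 3' end on the top strand is position 114.
The reverse primer anneals to the top strand over positions 108–114, i.e. to TTATCGG.
Its sequence written 5'→3' is the reverse complement: CCGATAA.

5'-CCGATAA-3'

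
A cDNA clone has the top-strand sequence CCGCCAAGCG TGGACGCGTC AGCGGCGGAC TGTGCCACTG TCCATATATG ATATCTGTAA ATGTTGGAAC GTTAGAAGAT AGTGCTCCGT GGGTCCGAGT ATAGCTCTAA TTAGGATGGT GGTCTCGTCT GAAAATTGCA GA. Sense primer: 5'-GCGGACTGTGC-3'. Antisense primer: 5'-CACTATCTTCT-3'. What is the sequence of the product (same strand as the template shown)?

5'-GCGGACTGTGCCACTGTCCATATATGATATCTGTAAATGTTGGAACGTTAGAAGATAGTG-3'

Scanning the template, GCGGACTGTGC occurs at positions 25–35; this primer anneals to the bottom strand there with its 3' end pointing downstream.
Reverse complement of the reverse primer: AGAAGATAGTG. This occurs on the top strand at positions 74–84.
The product is the template from position 25 through 84 (60 bp).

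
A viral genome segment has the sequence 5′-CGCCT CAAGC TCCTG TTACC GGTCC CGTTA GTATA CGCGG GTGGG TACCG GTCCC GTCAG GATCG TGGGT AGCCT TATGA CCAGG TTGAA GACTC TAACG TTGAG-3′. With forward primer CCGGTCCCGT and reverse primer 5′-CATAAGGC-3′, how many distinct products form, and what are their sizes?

Two products: 61 bp, 32 bp

The forward primer CCGGTCCCGT matches the top strand at positions 19–28, 48–57.
The reverse primer's reverse complement is GCCTTATG, matching at positions 72–79.
Each forward site pairs with the reverse site to give a product ending at position 79: sizes 61, 32 bp.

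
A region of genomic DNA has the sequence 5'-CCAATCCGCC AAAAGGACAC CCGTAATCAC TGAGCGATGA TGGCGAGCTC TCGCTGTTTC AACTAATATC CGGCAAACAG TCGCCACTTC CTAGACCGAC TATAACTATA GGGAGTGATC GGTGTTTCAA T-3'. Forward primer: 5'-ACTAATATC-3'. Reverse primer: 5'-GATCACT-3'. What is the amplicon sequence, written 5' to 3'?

Forward primer ACTAATATC is found on the top strand at positions 62–70.
Taking the reverse complement of GATCACT gives AGTGATC, found at positions 114–120 on the template; the primer anneals here to the top strand with its 3' end pointing upstream.
The product is the template from position 62 through 120 (59 bp).

5'-ACTAATATCCGGCAAACAGTCGCCACTTCCTAGACCGACTATAACTATAGGGAGTGATC-3'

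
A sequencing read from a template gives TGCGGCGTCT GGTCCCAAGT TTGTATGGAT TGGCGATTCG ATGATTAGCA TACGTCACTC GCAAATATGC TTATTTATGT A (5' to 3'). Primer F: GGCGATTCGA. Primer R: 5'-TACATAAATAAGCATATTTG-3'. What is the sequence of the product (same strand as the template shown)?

5'-GGCGATTCGATGATTAGCATACGTCACTCGCAAATATGCTTATTTATGTA-3'

Forward primer GGCGATTCGA is found on the top strand at positions 32–41.
The reverse primer's reverse complement is CAAATATGCTTATTTATGTA, which matches the template at positions 62–81.
The product is the template from position 32 through 81 (50 bp).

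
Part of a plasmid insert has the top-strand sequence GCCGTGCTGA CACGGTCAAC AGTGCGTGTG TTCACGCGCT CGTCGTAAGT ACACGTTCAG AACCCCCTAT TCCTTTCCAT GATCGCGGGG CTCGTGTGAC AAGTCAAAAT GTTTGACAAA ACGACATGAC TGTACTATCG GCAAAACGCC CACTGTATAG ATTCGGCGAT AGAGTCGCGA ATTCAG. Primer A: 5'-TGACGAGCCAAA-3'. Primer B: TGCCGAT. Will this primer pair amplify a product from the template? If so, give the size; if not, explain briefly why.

Primer A (TGACGAGCCAAA) does not match the top strand, and its reverse complement TTTGGCTCGTCA does not match either.
With no annealing site for primer A, no amplification occurs.

No product — primer A has no binding site in the template.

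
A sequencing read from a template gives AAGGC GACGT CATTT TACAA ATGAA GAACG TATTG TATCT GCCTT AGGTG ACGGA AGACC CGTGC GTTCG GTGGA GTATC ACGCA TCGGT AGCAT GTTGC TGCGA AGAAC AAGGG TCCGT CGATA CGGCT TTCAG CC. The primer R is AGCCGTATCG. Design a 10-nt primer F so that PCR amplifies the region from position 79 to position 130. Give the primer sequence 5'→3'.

5'-TCACGCATCG-3'

The reverse primer's reverse complement CGATACGGCT matches the template at positions 121–130; the product starts at position 79.
The forward primer is identical to the top strand over positions 79–88: TCACGCATCG.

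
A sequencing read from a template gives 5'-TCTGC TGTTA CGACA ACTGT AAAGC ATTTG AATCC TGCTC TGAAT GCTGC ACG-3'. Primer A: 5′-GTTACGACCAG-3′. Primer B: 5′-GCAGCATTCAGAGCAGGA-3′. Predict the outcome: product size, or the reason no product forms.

Primer A (GTTACGACCAG) does not match the top strand, and its reverse complement CTGGTCGTAAC does not match either.
With no annealing site for primer A, no amplification occurs.

No product — primer A has no binding site in the template.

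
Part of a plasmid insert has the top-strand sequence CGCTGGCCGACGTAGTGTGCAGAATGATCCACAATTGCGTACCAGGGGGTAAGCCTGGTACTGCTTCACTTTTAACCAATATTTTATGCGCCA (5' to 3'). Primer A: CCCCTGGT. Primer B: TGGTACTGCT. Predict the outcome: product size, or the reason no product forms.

No product — the primers' 3' ends point away from each other.

Primer A (CCCCTGGT) has reverse complement ACCAGGGG, which matches the top strand at positions 41–48; primer A anneals to the top strand there with its 3' end pointing upstream toward position 41.
Primer B (TGGTACTGCT) matches the top strand directly at positions 56–65; it anneals to the bottom strand with its 3' end pointing downstream toward position 65.
The 3' ends diverge (primer A extends toward position 1, primer B toward position 93), so the primers never converge on a shared product.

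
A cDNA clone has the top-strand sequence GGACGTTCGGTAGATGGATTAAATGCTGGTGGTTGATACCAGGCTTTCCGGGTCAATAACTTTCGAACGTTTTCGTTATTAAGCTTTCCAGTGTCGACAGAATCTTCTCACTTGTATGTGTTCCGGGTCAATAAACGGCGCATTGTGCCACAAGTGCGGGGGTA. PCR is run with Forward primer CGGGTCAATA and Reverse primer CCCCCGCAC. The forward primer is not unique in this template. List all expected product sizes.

114 bp, 39 bp

The forward primer CGGGTCAATA matches the top strand at positions 49–58, 124–133.
The reverse primer's reverse complement is GTGCGGGGG, matching at positions 154–162.
Each forward site pairs with the reverse site to give a product ending at position 162: sizes 114, 39 bp.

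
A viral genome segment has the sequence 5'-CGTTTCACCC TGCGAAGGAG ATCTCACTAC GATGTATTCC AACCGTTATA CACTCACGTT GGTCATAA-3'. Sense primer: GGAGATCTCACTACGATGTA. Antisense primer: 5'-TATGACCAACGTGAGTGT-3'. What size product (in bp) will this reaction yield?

51 bp

The forward primer matches the template at positions 17–36.
Reverse complement of the reverse primer: ACACTCACGTTGGTCATA. This occurs on the top strand at positions 50–67.
Product length = (reverse-primer end) − (forward-primer start) + 1 = 67 − 17 + 1 = 51 bp.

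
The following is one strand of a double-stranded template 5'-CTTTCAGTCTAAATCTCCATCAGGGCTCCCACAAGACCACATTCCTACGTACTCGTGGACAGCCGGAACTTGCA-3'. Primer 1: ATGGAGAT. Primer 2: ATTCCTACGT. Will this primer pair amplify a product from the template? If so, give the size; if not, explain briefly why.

Primer 1 (ATGGAGAT) has reverse complement ATCTCCAT, which matches the top strand at positions 13–20; primer 1 anneals to the top strand there with its 3' end pointing upstream toward position 13.
Primer 2 (ATTCCTACGT) matches the top strand directly at positions 41–50; it anneals to the bottom strand with its 3' end pointing downstream toward position 50.
The 3' ends diverge (primer 1 extends toward position 1, primer 2 toward position 74), so the primers never converge on a shared product.

No product — the primers' 3' ends point away from each other.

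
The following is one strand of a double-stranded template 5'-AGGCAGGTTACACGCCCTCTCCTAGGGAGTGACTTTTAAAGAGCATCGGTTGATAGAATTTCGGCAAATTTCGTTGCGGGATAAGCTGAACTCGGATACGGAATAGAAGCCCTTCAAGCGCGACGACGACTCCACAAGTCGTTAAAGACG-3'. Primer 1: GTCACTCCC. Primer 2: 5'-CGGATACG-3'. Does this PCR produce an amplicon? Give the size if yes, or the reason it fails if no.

No product — the primers' 3' ends point away from each other.

Primer 1 (GTCACTCCC) has reverse complement GGGAGTGAC, which matches the top strand at positions 25–33; primer 1 anneals to the top strand there with its 3' end pointing upstream toward position 25.
Primer 2 (CGGATACG) matches the top strand directly at positions 93–100; it anneals to the bottom strand with its 3' end pointing downstream toward position 100.
The 3' ends diverge (primer 1 extends toward position 1, primer 2 toward position 150), so the primers never converge on a shared product.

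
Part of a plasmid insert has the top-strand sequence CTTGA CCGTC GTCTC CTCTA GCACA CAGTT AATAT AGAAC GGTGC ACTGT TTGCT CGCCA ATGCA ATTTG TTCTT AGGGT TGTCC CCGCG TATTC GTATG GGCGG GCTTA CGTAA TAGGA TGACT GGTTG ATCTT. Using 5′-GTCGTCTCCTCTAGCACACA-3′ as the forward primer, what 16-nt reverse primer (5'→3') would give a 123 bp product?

The forward primer binds at positions 8–27, so a 123 bp product ends at position 8 + 123 − 1 = 130.
The reverse primer anneals to the top strand over positions 115–130, i.e. to ATAGGATGACTGGTTG.
Its sequence written 5'→3' is the reverse complement: CAACCAGTCATCCTAT.

5'-CAACCAGTCATCCTAT-3'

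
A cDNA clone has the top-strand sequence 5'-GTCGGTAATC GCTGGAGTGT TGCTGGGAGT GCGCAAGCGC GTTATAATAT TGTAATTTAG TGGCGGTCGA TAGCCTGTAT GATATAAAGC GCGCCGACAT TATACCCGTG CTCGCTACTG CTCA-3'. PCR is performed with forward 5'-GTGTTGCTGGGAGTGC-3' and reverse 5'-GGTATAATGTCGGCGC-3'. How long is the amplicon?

90 bp

The forward primer matches the template at positions 17–32.
The reverse primer's reverse complement is GCGCCGACATTATACC, which matches the template at positions 91–106.
Product length = (reverse-primer end) − (forward-primer start) + 1 = 106 − 17 + 1 = 90 bp.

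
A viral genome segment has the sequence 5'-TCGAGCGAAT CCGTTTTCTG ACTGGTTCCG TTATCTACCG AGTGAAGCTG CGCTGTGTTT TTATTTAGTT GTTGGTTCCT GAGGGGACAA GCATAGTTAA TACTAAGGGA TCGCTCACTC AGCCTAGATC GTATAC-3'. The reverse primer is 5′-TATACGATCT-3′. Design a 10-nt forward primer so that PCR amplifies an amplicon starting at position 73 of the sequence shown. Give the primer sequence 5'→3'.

The reverse primer's reverse complement AGATCGTATA matches the template at positions 126–135; the product starts at position 73.
The forward primer is identical to the top strand over positions 73–82: TGGTTCCTGA.

5'-TGGTTCCTGA-3'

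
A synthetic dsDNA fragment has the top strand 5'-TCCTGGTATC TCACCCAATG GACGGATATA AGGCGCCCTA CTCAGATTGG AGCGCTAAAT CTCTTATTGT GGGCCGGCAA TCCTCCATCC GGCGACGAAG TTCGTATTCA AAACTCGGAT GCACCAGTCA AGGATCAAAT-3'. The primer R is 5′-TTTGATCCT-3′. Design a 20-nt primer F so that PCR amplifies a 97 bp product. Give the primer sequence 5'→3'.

The reverse primer's reverse complement AGGATCAAA matches the template at positions 131–139, so the product ends at position 139.
A 97 bp product then starts at position 139 − 97 + 1 = 43.
The forward primer is identical to the top strand there: CAGATTGGAGCGCTAAATCT.

5'-CAGATTGGAGCGCTAAATCT-3'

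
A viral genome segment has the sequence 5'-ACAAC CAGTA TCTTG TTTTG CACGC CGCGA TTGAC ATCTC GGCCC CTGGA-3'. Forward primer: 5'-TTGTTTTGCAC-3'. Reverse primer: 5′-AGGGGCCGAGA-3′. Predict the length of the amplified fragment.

35 bp

The forward primer matches the template at positions 13–23.
Taking the reverse complement of AGGGGCCGAGA gives TCTCGGCCCCT, found at positions 37–47 on the template; the primer anneals here to the top strand with its 3' end pointing upstream.
Product length = (reverse-primer end) − (forward-primer start) + 1 = 47 − 13 + 1 = 35 bp.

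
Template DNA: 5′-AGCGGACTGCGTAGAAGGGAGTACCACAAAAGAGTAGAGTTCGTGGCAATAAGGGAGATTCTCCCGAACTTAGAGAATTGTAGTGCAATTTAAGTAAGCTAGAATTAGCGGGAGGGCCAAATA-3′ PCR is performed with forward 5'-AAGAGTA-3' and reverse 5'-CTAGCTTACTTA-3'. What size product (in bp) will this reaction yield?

Scanning the template, AAGAGTA occurs at positions 30–36; this primer anneals to the bottom strand there with its 3' end pointing downstream.
Taking the reverse complement of CTAGCTTACTTA gives TAAGTAAGCTAG, found at positions 91–102 on the template; the primer anneals here to the top strand with its 3' end pointing upstream.
Product length = (reverse-primer end) − (forward-primer start) + 1 = 102 − 30 + 1 = 73 bp.

73 bp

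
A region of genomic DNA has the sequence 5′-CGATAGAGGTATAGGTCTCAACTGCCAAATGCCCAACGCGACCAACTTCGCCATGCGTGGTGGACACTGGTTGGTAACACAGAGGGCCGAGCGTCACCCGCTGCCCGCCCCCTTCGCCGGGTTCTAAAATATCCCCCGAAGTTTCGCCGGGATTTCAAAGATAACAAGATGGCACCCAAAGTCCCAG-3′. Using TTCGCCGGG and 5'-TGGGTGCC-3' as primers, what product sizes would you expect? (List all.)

66 bp, 36 bp

The forward primer TTCGCCGGG matches the top strand at positions 113–121, 143–151.
The reverse primer's reverse complement is GGCACCCA, matching at positions 171–178.
Each forward site pairs with the reverse site to give a product ending at position 178: sizes 66, 36 bp.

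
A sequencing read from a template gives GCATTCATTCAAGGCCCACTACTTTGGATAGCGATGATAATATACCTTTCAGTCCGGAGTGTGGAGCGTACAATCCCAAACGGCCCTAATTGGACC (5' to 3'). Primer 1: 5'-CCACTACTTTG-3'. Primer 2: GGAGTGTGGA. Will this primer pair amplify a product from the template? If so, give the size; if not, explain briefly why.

No product — both primers anneal to the same strand and extend in the same direction.

Primer 1 (CCACTACTTTG) matches the top strand at positions 16–26 (3' end points downstream).
Primer 2 (GGAGTGTGGA) also matches the top strand directly, at positions 56–65 — its reverse complement TCCACACTCC is not present.
Both primers anneal to the bottom strand with 3' ends pointing the same way, so neither can prime synthesis back toward the other.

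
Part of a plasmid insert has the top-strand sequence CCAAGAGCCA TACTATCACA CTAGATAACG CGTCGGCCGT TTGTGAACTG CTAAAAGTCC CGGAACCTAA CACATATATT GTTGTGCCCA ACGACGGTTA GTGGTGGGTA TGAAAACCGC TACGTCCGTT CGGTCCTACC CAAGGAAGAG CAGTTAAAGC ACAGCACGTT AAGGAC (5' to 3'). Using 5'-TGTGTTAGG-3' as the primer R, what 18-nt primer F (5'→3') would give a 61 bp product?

5'-TATCACACTAGATAACGC-3'

The reverse primer's reverse complement CCTAACACA matches the template at positions 66–74, so the product ends at position 74.
A 61 bp product then starts at position 74 − 61 + 1 = 14.
The forward primer is identical to the top strand there: TATCACACTAGATAACGC.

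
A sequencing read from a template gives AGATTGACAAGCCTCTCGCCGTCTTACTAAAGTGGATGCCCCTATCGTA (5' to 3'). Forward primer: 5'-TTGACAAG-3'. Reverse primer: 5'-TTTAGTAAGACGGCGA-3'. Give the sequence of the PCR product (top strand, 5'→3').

The forward primer matches the template at positions 4–11.
Reverse complement of the reverse primer: TCGCCGTCTTACTAAA. This occurs on the top strand at positions 16–31.
The product is the template from position 4 through 31 (28 bp).

5'-TTGACAAGCCTCTCGCCGTCTTACTAAA-3'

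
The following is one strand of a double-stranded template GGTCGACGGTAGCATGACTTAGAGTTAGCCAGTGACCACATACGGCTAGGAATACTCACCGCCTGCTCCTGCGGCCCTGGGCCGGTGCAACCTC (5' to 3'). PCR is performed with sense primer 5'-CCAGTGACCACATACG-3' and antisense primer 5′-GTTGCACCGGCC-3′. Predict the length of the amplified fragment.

Scanning the template, CCAGTGACCACATACG occurs at positions 29–44; this primer anneals to the bottom strand there with its 3' end pointing downstream.
The reverse primer's reverse complement is GGCCGGTGCAAC, which matches the template at positions 80–91.
Product length = (reverse-primer end) − (forward-primer start) + 1 = 91 − 29 + 1 = 63 bp.

63 bp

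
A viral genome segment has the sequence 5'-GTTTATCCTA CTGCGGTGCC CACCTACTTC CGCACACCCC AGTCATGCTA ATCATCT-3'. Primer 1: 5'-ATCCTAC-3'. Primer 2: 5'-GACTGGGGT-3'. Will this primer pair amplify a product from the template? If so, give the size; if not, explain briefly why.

Yes — a 40 bp product.

Primer 1 (ATCCTAC) matches the top strand at positions 5–11; it acts as a forward primer.
Primer 2's reverse complement is ACCCCAGTC, matching the top strand at positions 36–44; it acts as a reverse primer.
The 3' ends face each other across positions 5–44, giving a 40 bp product.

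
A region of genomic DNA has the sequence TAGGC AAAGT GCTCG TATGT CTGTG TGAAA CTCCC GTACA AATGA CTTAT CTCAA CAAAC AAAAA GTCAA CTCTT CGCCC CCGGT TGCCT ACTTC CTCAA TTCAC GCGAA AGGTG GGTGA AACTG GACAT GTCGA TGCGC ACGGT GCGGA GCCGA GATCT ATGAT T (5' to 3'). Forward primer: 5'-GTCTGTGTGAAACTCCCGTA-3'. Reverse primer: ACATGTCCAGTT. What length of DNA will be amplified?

Scanning the template, GTCTGTGTGAAACTCCCGTA occurs at positions 19–38; this primer anneals to the bottom strand there with its 3' end pointing downstream.
Reverse complement of the reverse primer: AACTGGACATGT. This occurs on the top strand at positions 121–132.
Product length = (reverse-primer end) − (forward-primer start) + 1 = 132 − 19 + 1 = 114 bp.

114 bp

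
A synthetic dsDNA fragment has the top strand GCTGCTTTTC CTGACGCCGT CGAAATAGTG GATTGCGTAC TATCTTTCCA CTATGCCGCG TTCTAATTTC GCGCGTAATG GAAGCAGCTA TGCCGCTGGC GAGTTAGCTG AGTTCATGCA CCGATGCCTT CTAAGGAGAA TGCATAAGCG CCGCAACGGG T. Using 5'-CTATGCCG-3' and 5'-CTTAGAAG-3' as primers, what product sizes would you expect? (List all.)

85 bp, 48 bp

The forward primer CTATGCCG matches the top strand at positions 51–58, 88–95.
The reverse primer's reverse complement is CTTCTAAG, matching at positions 128–135.
Each forward site pairs with the reverse site to give a product ending at position 135: sizes 85, 48 bp.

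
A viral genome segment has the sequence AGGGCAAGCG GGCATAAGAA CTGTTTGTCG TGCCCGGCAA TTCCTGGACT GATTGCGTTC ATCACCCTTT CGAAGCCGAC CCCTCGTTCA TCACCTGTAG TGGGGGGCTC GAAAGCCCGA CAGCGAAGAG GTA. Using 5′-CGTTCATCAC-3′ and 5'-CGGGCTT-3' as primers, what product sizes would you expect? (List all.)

The forward primer CGTTCATCAC matches the top strand at positions 56–65, 85–94.
The reverse primer's reverse complement is AAGCCCG, matching at positions 113–119.
Each forward site pairs with the reverse site to give a product ending at position 119: sizes 64, 35 bp.

64 bp, 35 bp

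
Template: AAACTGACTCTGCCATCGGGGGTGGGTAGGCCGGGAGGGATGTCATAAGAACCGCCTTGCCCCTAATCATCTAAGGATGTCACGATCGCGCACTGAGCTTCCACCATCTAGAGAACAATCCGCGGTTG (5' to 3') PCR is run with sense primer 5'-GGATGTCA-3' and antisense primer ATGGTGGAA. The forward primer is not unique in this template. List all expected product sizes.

70 bp, 33 bp

The forward primer GGATGTCA matches the top strand at positions 38–45, 75–82.
The reverse primer's reverse complement is TTCCACCAT, matching at positions 99–107.
Each forward site pairs with the reverse site to give a product ending at position 107: sizes 70, 33 bp.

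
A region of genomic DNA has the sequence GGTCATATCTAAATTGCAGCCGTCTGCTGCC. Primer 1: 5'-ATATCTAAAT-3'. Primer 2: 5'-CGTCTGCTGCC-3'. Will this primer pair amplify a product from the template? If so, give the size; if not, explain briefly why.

No product — both primers anneal to the same strand and extend in the same direction.

Primer 1 (ATATCTAAAT) matches the top strand at positions 5–14 (3' end points downstream).
Primer 2 (CGTCTGCTGCC) also matches the top strand directly, at positions 21–31 — its reverse complement GGCAGCAGACG is not present.
Both primers anneal to the bottom strand with 3' ends pointing the same way, so neither can prime synthesis back toward the other.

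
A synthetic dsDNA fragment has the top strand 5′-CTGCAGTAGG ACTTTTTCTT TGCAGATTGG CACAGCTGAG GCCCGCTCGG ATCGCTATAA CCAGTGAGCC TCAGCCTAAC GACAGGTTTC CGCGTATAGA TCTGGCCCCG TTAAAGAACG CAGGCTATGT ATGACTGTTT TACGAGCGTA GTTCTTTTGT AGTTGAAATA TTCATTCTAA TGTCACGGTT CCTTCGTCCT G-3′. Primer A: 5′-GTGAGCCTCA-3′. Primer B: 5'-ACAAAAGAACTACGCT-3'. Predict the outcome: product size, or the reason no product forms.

Primer A (GTGAGCCTCA) matches the top strand at positions 64–73; it acts as a forward primer.
Primer B's reverse complement is AGCGTAGTTCTTTTGT, matching the top strand at positions 145–160; it acts as a reverse primer.
The 3' ends face each other across positions 64–160, giving a 97 bp product.

Yes — a 97 bp product.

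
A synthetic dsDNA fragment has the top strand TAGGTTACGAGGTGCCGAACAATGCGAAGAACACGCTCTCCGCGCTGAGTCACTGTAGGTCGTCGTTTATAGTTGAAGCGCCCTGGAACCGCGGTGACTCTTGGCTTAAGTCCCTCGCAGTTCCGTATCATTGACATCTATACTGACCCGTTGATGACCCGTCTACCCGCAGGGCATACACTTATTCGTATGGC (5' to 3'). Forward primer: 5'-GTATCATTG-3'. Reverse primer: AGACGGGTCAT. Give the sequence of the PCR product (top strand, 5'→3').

Forward primer GTATCATTG is found on the top strand at positions 125–133.
Reverse complement of the reverse primer: ATGACCCGTCT. This occurs on the top strand at positions 154–164.
The product is the template from position 125 through 164 (40 bp).

5'-GTATCATTGACATCTATACTGACCCGTTGATGACCCGTCT-3'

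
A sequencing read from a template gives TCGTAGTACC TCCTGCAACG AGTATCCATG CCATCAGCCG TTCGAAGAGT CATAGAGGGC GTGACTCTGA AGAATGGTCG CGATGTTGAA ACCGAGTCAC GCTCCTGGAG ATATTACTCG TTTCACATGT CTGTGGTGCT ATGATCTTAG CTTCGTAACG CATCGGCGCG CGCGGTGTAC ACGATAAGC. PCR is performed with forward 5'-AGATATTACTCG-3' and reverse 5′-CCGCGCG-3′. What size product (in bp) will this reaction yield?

Scanning the template, AGATATTACTCG occurs at positions 109–120; this primer anneals to the bottom strand there with its 3' end pointing downstream.
The reverse primer's reverse complement is CGCGCGG, which matches the template at positions 169–175.
The product runs from position 109 to position 175, so its length is 175 − 109 + 1 = 67 bp.

67 bp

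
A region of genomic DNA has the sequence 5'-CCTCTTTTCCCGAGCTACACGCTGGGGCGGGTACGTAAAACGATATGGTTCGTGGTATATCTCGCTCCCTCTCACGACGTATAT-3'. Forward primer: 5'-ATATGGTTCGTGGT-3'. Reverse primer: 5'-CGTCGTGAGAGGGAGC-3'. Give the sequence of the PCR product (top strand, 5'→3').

Scanning the template, ATATGGTTCGTGGT occurs at positions 43–56; this primer anneals to the bottom strand there with its 3' end pointing downstream.
Taking the reverse complement of CGTCGTGAGAGGGAGC gives GCTCCCTCTCACGACG, found at positions 64–79 on the template; the primer anneals here to the top strand with its 3' end pointing upstream.
The product is the template from position 43 through 79 (37 bp).

5'-ATATGGTTCGTGGTATATCTCGCTCCCTCTCACGACG-3'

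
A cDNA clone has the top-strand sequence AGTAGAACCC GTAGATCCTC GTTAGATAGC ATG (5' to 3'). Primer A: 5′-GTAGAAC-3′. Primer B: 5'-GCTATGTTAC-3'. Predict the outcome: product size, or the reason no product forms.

Primer B (GCTATGTTAC) does not match the top strand, and its reverse complement GTAACATAGC does not match either.
With no annealing site for primer B, no amplification occurs.

No product — primer B has no binding site in the template.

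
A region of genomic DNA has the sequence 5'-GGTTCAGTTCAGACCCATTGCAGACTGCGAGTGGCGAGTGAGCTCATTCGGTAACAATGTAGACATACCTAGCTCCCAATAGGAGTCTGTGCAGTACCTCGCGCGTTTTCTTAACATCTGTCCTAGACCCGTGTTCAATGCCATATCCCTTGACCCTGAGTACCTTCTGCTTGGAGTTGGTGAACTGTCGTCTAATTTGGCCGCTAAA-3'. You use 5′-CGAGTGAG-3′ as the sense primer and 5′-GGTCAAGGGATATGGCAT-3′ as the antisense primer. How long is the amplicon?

121 bp

The forward primer matches the template at positions 35–42.
Reverse complement of the reverse primer: ATGCCATATCCCTTGACC. This occurs on the top strand at positions 138–155.
Product length = (reverse-primer end) − (forward-primer start) + 1 = 155 − 35 + 1 = 121 bp.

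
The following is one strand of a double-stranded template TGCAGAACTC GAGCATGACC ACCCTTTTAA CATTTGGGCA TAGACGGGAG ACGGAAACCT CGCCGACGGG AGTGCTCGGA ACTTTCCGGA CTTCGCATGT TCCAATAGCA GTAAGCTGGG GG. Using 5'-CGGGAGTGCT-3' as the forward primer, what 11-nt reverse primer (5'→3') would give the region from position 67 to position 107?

5'-TATTGGAACAT-3'

The product's 3' end on the top strand is position 107.
The reverse primer anneals to the top strand over positions 97–107, i.e. to ATGTTCCAATA.
Its sequence written 5'→3' is the reverse complement: TATTGGAACAT.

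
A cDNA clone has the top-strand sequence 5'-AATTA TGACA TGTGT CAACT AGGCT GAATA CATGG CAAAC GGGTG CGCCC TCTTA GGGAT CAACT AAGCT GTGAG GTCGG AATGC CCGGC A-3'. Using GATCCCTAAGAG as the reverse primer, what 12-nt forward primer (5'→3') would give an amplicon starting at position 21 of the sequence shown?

5'-AGGCTGAATACA-3'

The reverse primer's reverse complement CTCTTAGGGATC matches the template at positions 50–61; the product starts at position 21.
The forward primer is identical to the top strand over positions 21–32: AGGCTGAATACA.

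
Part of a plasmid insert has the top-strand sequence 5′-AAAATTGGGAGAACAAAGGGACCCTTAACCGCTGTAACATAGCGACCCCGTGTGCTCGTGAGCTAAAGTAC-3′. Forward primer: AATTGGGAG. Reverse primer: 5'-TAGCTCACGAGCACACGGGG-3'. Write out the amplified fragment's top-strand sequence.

Forward primer AATTGGGAG is found on the top strand at positions 3–11.
Taking the reverse complement of TAGCTCACGAGCACACGGGG gives CCCCGTGTGCTCGTGAGCTA, found at positions 46–65 on the template; the primer anneals here to the top strand with its 3' end pointing upstream.
The product is the template from position 3 through 65 (63 bp).

5'-AATTGGGAGAACAAAGGGACCCTTAACCGCTGTAACATAGCGACCCCGTGTGCTCGTGAGCTA-3'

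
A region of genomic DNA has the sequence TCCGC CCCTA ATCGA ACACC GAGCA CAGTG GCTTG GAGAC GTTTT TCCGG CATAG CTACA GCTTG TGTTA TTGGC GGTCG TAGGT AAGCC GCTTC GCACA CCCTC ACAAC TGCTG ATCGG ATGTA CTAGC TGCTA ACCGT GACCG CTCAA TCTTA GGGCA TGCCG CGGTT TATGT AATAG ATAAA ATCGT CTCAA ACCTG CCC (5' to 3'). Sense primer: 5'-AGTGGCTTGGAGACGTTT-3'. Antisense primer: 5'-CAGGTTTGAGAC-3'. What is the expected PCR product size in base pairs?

174 bp

Scanning the template, AGTGGCTTGGAGACGTTT occurs at positions 27–44; this primer anneals to the bottom strand there with its 3' end pointing downstream.
The reverse primer's reverse complement is GTCTCAAACCTG, which matches the template at positions 189–200.
The product runs from position 27 to position 200, so its length is 200 − 27 + 1 = 174 bp.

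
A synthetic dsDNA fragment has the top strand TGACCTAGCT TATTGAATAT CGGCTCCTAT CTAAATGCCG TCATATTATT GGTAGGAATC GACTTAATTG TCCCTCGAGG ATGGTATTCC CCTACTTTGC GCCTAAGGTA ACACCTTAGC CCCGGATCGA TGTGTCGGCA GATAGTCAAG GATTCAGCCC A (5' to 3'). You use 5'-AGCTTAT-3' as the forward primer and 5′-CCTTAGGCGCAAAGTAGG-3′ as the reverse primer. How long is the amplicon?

Forward primer AGCTTAT is found on the top strand at positions 7–13.
Reverse complement of the reverse primer: CCTACTTTGCGCCTAAGG. This occurs on the top strand at positions 91–108.
Product length = (reverse-primer end) − (forward-primer start) + 1 = 108 − 7 + 1 = 102 bp.

102 bp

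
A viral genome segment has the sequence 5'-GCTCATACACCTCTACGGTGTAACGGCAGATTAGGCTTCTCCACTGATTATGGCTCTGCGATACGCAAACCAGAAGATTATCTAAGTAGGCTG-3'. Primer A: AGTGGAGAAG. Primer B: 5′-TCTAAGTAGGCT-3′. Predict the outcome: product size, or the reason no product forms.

No product — the primers' 3' ends point away from each other.

Primer A (AGTGGAGAAG) has reverse complement CTTCTCCACT, which matches the top strand at positions 36–45; primer A anneals to the top strand there with its 3' end pointing upstream toward position 36.
Primer B (TCTAAGTAGGCT) matches the top strand directly at positions 81–92; it anneals to the bottom strand with its 3' end pointing downstream toward position 92.
The 3' ends diverge (primer A extends toward position 1, primer B toward position 93), so the primers never converge on a shared product.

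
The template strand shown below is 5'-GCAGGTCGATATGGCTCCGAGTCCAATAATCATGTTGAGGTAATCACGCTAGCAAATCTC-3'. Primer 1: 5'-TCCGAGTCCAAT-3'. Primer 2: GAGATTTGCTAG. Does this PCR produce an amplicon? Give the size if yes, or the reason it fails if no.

Primer 1 (TCCGAGTCCAAT) matches the top strand at positions 16–27; it acts as a forward primer.
Primer 2's reverse complement is CTAGCAAATCTC, matching the top strand at positions 49–60; it acts as a reverse primer.
The 3' ends face each other across positions 16–60, giving a 45 bp product.

Yes — a 45 bp product.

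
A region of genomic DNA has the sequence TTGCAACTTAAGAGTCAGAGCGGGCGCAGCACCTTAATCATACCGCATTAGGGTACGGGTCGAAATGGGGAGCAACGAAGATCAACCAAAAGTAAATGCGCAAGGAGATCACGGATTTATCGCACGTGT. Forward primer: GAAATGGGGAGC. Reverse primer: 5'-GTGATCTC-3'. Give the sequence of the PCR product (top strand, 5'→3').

Scanning the template, GAAATGGGGAGC occurs at positions 62–73; this primer anneals to the bottom strand there with its 3' end pointing downstream.
Taking the reverse complement of GTGATCTC gives GAGATCAC, found at positions 105–112 on the template; the primer anneals here to the top strand with its 3' end pointing upstream.
The product is the template from position 62 through 112 (51 bp).

5'-GAAATGGGGAGCAACGAAGATCAACCAAAAGTAAATGCGCAAGGAGATCAC-3'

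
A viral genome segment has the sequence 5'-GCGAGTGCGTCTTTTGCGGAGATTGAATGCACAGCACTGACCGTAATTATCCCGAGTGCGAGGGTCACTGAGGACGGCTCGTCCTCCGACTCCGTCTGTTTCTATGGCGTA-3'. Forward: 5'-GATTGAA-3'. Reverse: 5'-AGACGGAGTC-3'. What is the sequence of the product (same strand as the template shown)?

Forward primer GATTGAA is found on the top strand at positions 21–27.
The reverse primer's reverse complement is GACTCCGTCT, which matches the template at positions 88–97.
The product is the template from position 21 through 97 (77 bp).

5'-GATTGAATGCACAGCACTGACCGTAATTATCCCGAGTGCGAGGGTCACTGAGGACGGCTCGTCCTCCGACTCCGTCT-3'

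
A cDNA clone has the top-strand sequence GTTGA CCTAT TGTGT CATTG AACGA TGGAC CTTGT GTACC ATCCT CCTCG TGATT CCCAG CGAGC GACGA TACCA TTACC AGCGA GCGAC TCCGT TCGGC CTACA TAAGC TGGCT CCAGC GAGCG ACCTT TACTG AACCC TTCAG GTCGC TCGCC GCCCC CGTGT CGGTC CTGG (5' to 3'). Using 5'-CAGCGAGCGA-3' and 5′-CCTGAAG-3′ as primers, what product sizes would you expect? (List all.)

The forward primer CAGCGAGCGA matches the top strand at positions 58–67, 80–89, 117–126.
The reverse primer's reverse complement is CTTCAGG, matching at positions 140–146.
Each forward site pairs with the reverse site to give a product ending at position 146: sizes 89, 67, 30 bp.

89 bp, 67 bp, 30 bp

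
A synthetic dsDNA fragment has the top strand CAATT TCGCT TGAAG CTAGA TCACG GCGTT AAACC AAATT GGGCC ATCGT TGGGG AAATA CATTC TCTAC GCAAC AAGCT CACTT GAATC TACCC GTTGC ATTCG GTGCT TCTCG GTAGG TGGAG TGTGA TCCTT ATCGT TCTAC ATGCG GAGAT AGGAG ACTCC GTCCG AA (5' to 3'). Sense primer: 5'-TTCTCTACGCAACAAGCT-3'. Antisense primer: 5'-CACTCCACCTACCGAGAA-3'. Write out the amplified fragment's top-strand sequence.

The forward primer matches the template at positions 63–80.
Taking the reverse complement of CACTCCACCTACCGAGAA gives TTCTCGGTAGGTGGAGTG, found at positions 110–127 on the template; the primer anneals here to the top strand with its 3' end pointing upstream.
The product is the template from position 63 through 127 (65 bp).

5'-TTCTCTACGCAACAAGCTCACTTGAATCTACCCGTTGCATTCGGTGCTTCTCGGTAGGTGGAGTG-3'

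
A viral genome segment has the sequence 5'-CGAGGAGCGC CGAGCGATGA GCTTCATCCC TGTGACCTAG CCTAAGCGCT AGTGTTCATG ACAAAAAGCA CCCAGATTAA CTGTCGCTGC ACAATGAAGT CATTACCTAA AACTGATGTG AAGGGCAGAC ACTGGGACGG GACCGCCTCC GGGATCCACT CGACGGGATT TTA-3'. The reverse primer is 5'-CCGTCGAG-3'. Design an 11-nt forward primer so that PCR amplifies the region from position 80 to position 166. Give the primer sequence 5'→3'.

5'-ACTGTCGCTGC-3'

The reverse primer's reverse complement CTCGACGG matches the template at positions 159–166; the product starts at position 80.
The forward primer is identical to the top strand over positions 80–90: ACTGTCGCTGC.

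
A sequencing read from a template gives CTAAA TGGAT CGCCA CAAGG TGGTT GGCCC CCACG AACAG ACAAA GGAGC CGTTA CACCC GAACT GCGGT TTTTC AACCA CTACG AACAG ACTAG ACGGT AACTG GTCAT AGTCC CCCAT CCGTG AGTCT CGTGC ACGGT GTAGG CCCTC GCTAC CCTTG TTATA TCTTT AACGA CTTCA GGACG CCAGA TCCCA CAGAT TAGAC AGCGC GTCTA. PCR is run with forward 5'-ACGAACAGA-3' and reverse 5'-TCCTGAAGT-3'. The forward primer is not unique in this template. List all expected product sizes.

151 bp, 101 bp

The forward primer ACGAACAGA matches the top strand at positions 33–41, 83–91.
The reverse primer's reverse complement is ACTTCAGGA, matching at positions 175–183.
Each forward site pairs with the reverse site to give a product ending at position 183: sizes 151, 101 bp.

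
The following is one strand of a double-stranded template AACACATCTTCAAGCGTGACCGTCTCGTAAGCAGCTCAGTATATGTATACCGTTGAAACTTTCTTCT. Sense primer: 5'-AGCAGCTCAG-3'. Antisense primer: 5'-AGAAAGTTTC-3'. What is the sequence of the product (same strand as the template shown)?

Forward primer AGCAGCTCAG is found on the top strand at positions 30–39.
Reverse complement of the reverse primer: GAAACTTTCT. This occurs on the top strand at positions 55–64.
The product is the template from position 30 through 64 (35 bp).

5'-AGCAGCTCAGTATATGTATACCGTTGAAACTTTCT-3'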